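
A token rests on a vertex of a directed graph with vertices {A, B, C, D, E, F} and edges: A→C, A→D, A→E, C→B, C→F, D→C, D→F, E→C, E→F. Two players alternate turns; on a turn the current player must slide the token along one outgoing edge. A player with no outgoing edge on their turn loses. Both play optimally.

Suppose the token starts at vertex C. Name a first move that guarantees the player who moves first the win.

Move to B.

Label each position W (a win for the player to move) or L (a loss). A position with no legal move is L; any other position is W exactly when some move reaches an L, and L when every move reaches a W.
Every edge goes from a vertex to one that appears earlier in the order F, B, C, D, E, A, so processing vertices in that order labels each vertex after all of its successors.
F: no outgoing edge → L
B: no outgoing edge → L
C: can move to B, which is L ⇒ W
D: can move to F, which is L ⇒ W
E: can move to F, which is L ⇒ W
A: moves to E(W), D(W), C(W); every one is W ⇒ L
From C, the L positions reachable in one move are: B, F. Any move reaching one of these is winning.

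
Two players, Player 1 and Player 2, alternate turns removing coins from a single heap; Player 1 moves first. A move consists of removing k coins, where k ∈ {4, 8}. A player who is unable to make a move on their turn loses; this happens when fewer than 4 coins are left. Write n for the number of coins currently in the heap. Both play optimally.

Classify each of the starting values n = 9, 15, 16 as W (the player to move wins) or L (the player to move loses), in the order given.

Label each position W (a win for the player to move) or L (a loss). A position with no legal move is L; any other position is W exactly when some move reaches an L, and L when every move reaches a W.
n=0: no move → L
n=1: no move → L
n=2: no move → L
n=3: no move → L
n=4: W (go to 0, an L position)
n=5: W (go to 1, an L position)
n=6: W (go to 2, an L position)
n=7: W (go to 3, an L position)
n=8: W (go to 0, an L position)
n=9: W (go to 1, an L position)
n=10: W (go to 2, an L position)
n=11: W (go to 3, an L position)
n=12: L (options 8(W), 4(W) are all W)
n=13: L (options 9(W), 5(W) are all W)
n=14: L (options 10(W), 6(W) are all W)
n=15: L (options 11(W), 7(W) are all W)
n=16: W (go to 12, an L position)

9: W, 15: L, 16: W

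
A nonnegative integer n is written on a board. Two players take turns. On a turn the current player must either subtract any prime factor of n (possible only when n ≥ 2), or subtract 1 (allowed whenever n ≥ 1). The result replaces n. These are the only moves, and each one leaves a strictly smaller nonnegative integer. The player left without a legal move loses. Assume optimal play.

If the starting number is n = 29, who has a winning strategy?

The first player wins.

Positions with no move are L. A position that does have a move is losing for the player to move precisely when every available move leads to a winning position for the opponent. Fill in the labels:
n=0: no move → L
n=1: reaches L-position 0 → W
n=2: reaches L-position 0 → W
n=3: reaches L-position 0 → W
n=4: only reaches 2(W), 3(W), all W → L
n=5: reaches L-position 0 → W
n=6: reaches L-position 4 → W
n=7: reaches L-position 0 → W
n=8: only reaches 6(W), 7(W), all W → L
n=9: reaches L-position 8 → W
n=10: reaches L-position 8 → W
n=11: reaches L-position 0 → W
n=12: only reaches 9(W), 10(W), 11(W), all W → L
n=13: reaches L-position 0 → W
n=14: reaches L-position 12 → W
n=15: reaches L-position 12 → W
n=16: only reaches 14(W), 15(W), all W → L
n=17: reaches L-position 0 → W
n=18: reaches L-position 16 → W
n=19: reaches L-position 0 → W
n=20: only reaches 15(W), 18(W), 19(W), all W → L
n=21: reaches L-position 20 → W
n=22: reaches L-position 20 → W
n=23: reaches L-position 0 → W
n=24: only reaches 21(W), 22(W), 23(W), all W → L
n=25: reaches L-position 20 → W
n=26: reaches L-position 24 → W
n=27: reaches L-position 24 → W
n=28: only reaches 21(W), 26(W), 27(W), all W → L
n=29: reaches L-position 0 → W
From 29 the player to move can move to 0, reaching an L position.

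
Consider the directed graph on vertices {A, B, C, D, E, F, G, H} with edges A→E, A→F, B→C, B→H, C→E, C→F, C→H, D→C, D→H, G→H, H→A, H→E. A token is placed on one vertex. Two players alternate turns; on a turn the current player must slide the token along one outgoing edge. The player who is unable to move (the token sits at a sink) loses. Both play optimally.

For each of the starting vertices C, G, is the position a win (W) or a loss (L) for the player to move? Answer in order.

C: W, G: L

Use the standard recursion: the mover loses at a terminal position; elsewhere, the mover wins exactly when some move hands the opponent an L position.
Every edge goes from a vertex to one that appears earlier in the order E, F, A, H, C, B, D, G, so processing vertices in that order labels each vertex after all of its successors.
E: no outgoing edge → L
F: no outgoing edge → L
A: can move to F, which is L ⇒ W
H: can move to E, which is L ⇒ W
C: can move to F, which is L ⇒ W
B: moves to C(W), H(W); every one is W ⇒ L
D: moves to C(W), H(W); every one is W ⇒ L
G: the only move is to H(W), a W ⇒ L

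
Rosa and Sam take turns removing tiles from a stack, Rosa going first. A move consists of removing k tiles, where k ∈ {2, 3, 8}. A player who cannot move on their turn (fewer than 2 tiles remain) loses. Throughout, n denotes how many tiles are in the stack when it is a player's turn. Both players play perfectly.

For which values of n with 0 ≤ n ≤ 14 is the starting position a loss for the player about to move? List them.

0, 1, 5, 6, 10, 11

Use the standard recursion: the mover loses at a terminal position; elsewhere, the mover wins exactly when some move hands the opponent an L position.
n=0: no move → L
n=1: no move → L
n=2: reaches L-position 0 → W
n=3: reaches L-position 1 → W
n=4: reaches L-position 1 → W
n=5: only reaches 3(W), 2(W), all W → L
n=6: only reaches 4(W), 3(W), all W → L
n=7: reaches L-position 5 → W
n=8: reaches L-position 6 → W
n=9: reaches L-position 6 → W
n=10: only reaches 8(W), 7(W), 2(W), all W → L
n=11: only reaches 9(W), 8(W), 3(W), all W → L
n=12: reaches L-position 10 → W
n=13: reaches L-position 11 → W
n=14: reaches L-position 11 → W
Reading off the rows marked L gives the requested list; there are 6 such values of n.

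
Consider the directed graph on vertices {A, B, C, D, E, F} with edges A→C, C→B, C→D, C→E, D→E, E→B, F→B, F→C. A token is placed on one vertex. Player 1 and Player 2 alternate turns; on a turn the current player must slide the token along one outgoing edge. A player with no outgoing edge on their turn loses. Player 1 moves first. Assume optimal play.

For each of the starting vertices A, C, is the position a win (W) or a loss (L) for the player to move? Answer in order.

A: L, C: W

Build the W/L table. Terminal = L. A non-terminal position is W if it has a move to some L; otherwise it is L.
Every edge goes from a vertex to one that appears earlier in the order B, E, D, C, F, A, so processing vertices in that order labels each vertex after all of its successors.
B: no outgoing edge → L
E: reaches L-position B → W
D: only reaches E(W), which is W → L
C: reaches L-position D → W
F: reaches L-position B → W
A: only reaches C(W), which is W → L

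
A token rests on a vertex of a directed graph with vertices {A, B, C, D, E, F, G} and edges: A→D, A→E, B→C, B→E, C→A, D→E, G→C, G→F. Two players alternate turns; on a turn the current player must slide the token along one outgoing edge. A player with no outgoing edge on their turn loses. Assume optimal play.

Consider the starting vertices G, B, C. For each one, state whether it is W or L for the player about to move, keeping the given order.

Build the W/L table. Terminal = L. A non-terminal position is W if it has a move to some L; otherwise it is L.
Every edge goes from a vertex to one that appears earlier in the order F, E, D, A, C, G, B, so processing vertices in that order labels each vertex after all of its successors.
F: no outgoing edge → L
E: no outgoing edge → L
D: W (go to E, an L position)
A: W (go to E, an L position)
C: L (sole option A(W) is W)
G: W (go to C, an L position)
B: W (go to C, an L position)

G: W, B: W, C: L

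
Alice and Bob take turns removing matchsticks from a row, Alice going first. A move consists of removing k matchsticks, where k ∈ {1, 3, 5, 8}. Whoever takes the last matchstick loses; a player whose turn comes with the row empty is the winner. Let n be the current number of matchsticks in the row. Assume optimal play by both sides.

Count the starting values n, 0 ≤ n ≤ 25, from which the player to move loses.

Compute win/loss labels from the base case upward. A position with no move is W. Any other position is W if it can reach an L in one move, else L.
n=0: no move; the opponent has just taken the last matchstick and therefore loses → W
n=1: →0(W) only, which is W, so L
n=2: →1(L), so W
n=3: →2(W), 0(W) — all W, so L
n=4: →3(L), so W
n=5: →4(W), 2(W), 0(W) — all W, so L
n=6: →5(L), so W
n=7: →6(W), 4(W), 2(W) — all W, so L
n=8: →7(L), so W
n=9: →1(L), so W
n=10: →7(L), so W
n=11: →3(L), so W
n=12: →7(L), so W
n=13: →5(L), so W
n=14: →13(W), 11(W), 9(W), 6(W) — all W, so L
n=15: →14(L), so W
n=16: →15(W), 13(W), 11(W), 8(W) — all W, so L
n=17: →16(L), so W
n=18: →17(W), 15(W), 13(W), 10(W) — all W, so L
n=19: →18(L), so W
n=20: →19(W), 17(W), 15(W), 12(W) — all W, so L
n=21: →20(L), so W
n=22: →14(L), so W
n=23: →20(L), so W
n=24: →16(L), so W
n=25: →20(L), so W
L entries with 0 ≤ n ≤ 25: n = 1, 3, 5, 7, 14, 16, 18, 20; that makes 8.

8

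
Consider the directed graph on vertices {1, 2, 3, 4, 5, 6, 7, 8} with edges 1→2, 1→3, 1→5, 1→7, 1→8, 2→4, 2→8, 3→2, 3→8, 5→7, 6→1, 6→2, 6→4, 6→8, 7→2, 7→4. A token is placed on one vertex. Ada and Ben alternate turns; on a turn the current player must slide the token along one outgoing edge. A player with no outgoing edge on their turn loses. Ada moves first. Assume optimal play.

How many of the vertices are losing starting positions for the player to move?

3

Label each position W (a win for the player to move) or L (a loss). A position with no legal move is L; any other position is W exactly when some move reaches an L, and L when every move reaches a W.
Every edge goes from a vertex to one that appears earlier in the order 8, 4, 2, 3, 7, 5, 1, 6, so processing vertices in that order labels each vertex after all of its successors.
8: no outgoing edge → L
4: no outgoing edge → L
2: →4(L), so W
3: →8(L), so W
7: →4(L), so W
5: →7(W) only, which is W, so L
1: →5(L), so W
6: →4(L), so W
The L vertices are 4, 5, 8; that is 3 in all.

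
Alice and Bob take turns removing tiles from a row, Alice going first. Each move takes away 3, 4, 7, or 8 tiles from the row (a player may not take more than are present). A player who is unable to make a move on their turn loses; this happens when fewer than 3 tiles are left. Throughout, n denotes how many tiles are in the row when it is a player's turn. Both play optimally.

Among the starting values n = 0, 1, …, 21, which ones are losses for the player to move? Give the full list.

Compute win/loss labels from the base case upward. A position with no move is L. Any other position is W if it can reach an L in one move, else L.
n=0: no move → L
n=1: no move → L
n=2: no move → L
n=3: W (go to 0, an L position)
n=4: W (go to 1, an L position)
n=5: W (go to 2, an L position)
n=6: W (go to 2, an L position)
n=7: W (go to 0, an L position)
n=8: W (go to 1, an L position)
n=9: W (go to 2, an L position)
n=10: W (go to 2, an L position)
n=11: L (options 8(W), 7(W), 4(W), 3(W) are all W)
n=12: L (options 9(W), 8(W), 5(W), 4(W) are all W)
n=13: L (options 10(W), 9(W), 6(W), 5(W) are all W)
n=14: W (go to 11, an L position)
n=15: W (go to 12, an L position)
n=16: W (go to 13, an L position)
n=17: W (go to 13, an L position)
n=18: W (go to 11, an L position)
n=19: W (go to 12, an L position)
n=20: W (go to 13, an L position)
n=21: W (go to 13, an L position)
The losing starting values of n are exactly the entries labelled L in this table (6 of them).

0, 1, 2, 11, 12, 13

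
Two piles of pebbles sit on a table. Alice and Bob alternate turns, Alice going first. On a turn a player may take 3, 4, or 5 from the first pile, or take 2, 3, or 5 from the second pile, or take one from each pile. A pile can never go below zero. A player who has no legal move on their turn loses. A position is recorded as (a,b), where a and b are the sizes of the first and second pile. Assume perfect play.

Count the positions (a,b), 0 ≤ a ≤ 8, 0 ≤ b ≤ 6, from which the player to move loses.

Classify positions by backward induction: terminal positions (no move available) are L. From any other position, the mover wins iff some move reaches an L.
Every move lowers a or b (never raises either), so fill the grid row by row in increasing a, and left to right within a row: each cell's successors are then already labelled.
      b=0  b=1  b=2  b=3  b=4  b=5  b=6
a=0:    L    L    W    W    W    W    W
a=1:    L    W    W    W    L    W    W
a=2:    L    W    W    W    L    W    W
a=3:    W    W    L    L    W    W    W
a=4:    W    W    L    W    W    W    L
a=5:    W    W    L    W    W    W    L
a=6:    W    L    W    W    W    L    W
a=7:    W    L    W    W    W    L    W
a=8:    L    L    W    W    W    W    W
Cells with no legal move (terminal, hence L): (0,0), (0,1), (1,0), (2,0).
The remaining L cells, each justified by listing all of its moves:
(1,4): moves to (1,2)(W), (1,1)(W), (0,3)(W); every one is W ⇒ L
(2,4): moves to (2,2)(W), (2,1)(W), (1,3)(W); every one is W ⇒ L
(3,2): moves to (0,2)(W), (3,0)(W), (2,1)(W); every one is W ⇒ L
(3,3): moves to (0,3)(W), (3,1)(W), (3,0)(W), (2,2)(W); every one is W ⇒ L
(4,2): moves to (1,2)(W), (0,2)(W), (4,0)(W), (3,1)(W); every one is W ⇒ L
(4,6): moves to (1,6)(W), (0,6)(W), (4,4)(W), (4,3)(W), (4,1)(W), (3,5)(W); every one is W ⇒ L
(5,2): moves to (2,2)(W), (1,2)(W), (0,2)(W), (5,0)(W), (4,1)(W); every one is W ⇒ L
(5,6): moves to (2,6)(W), (1,6)(W), (0,6)(W), (5,4)(W), (5,3)(W), (5,1)(W), (4,5)(W); every one is W ⇒ L
(6,1): moves to (3,1)(W), (2,1)(W), (1,1)(W), (5,0)(W); every one is W ⇒ L
(6,5): moves to (3,5)(W), (2,5)(W), (1,5)(W), (6,3)(W), (6,2)(W), (6,0)(W), (5,4)(W); every one is W ⇒ L
(7,1): moves to (4,1)(W), (3,1)(W), (2,1)(W), (6,0)(W); every one is W ⇒ L
(7,5): moves to (4,5)(W), (3,5)(W), (2,5)(W), (7,3)(W), (7,2)(W), (7,0)(W), (6,4)(W); every one is W ⇒ L
(8,0): moves to (5,0)(W), (4,0)(W), (3,0)(W); every one is W ⇒ L
(8,1): moves to (5,1)(W), (4,1)(W), (3,1)(W), (7,0)(W); every one is W ⇒ L
Every other cell has at least one move into one of the L cells above, so it is W.
L cells per row: a=0: 2, a=1: 2, a=2: 2, a=3: 2, a=4: 2, a=5: 2, a=6: 2, a=7: 2, a=8: 2; total 18.

18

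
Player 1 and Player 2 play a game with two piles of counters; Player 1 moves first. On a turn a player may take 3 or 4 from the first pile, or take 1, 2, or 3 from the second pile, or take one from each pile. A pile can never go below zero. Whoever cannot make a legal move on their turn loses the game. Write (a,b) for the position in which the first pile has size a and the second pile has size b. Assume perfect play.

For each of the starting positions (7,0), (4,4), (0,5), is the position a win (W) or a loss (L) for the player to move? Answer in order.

Classify positions by backward induction: terminal positions (no move available) are L. From any other position, the mover wins iff some move reaches an L.
No move ever increases a pile, so every position that can arise here has a ≤ 7 and b ≤ 5; it is enough to label the cells with 0 ≤ a ≤ 7 and 0 ≤ b ≤ 5.
Every move lowers a or b (never raises either), so fill the grid row by row in increasing a, and left to right within a row: each cell's successors are then already labelled.
      b=0  b=1  b=2  b=3  b=4  b=5
a=0:    L    W    W    W    L    W
a=1:    L    W    W    W    L    W
a=2:    L    W    W    W    L    W
a=3:    W    W    L    W    W    W
a=4:    W    L    W    W    W    L
a=5:    W    L    W    W    W    L
a=6:    W    L    W    W    W    L
a=7:    L    W    W    W    L    W
Cells with no legal move (terminal, hence L): (0,0), (1,0), (2,0).
The remaining L cells, each justified by listing all of its moves:
(0,4): only reaches (0,3)(W), (0,2)(W), (0,1)(W), all W → L
(1,4): only reaches (1,3)(W), (1,2)(W), (1,1)(W), (0,3)(W), all W → L
(2,4): only reaches (2,3)(W), (2,2)(W), (2,1)(W), (1,3)(W), all W → L
(3,2): only reaches (0,2)(W), (3,1)(W), (3,0)(W), (2,1)(W), all W → L
(4,1): only reaches (1,1)(W), (0,1)(W), (4,0)(W), (3,0)(W), all W → L
(4,5): only reaches (1,5)(W), (0,5)(W), (4,4)(W), (4,3)(W), (4,2)(W), (3,4)(W), all W → L
(5,1): only reaches (2,1)(W), (1,1)(W), (5,0)(W), (4,0)(W), all W → L
(5,5): only reaches (2,5)(W), (1,5)(W), (5,4)(W), (5,3)(W), (5,2)(W), (4,4)(W), all W → L
(6,1): only reaches (3,1)(W), (2,1)(W), (6,0)(W), (5,0)(W), all W → L
(6,5): only reaches (3,5)(W), (2,5)(W), (6,4)(W), (6,3)(W), (6,2)(W), (5,4)(W), all W → L
(7,0): only reaches (4,0)(W), (3,0)(W), all W → L
(7,4): only reaches (4,4)(W), (3,4)(W), (7,3)(W), (7,2)(W), (7,1)(W), (6,3)(W), all W → L
Every other cell has at least one move into one of the L cells above, so it is W.
(7,0): one of the L cells justified above, so L
(4,4): the move to (1,4) reaches an L cell, so W
(0,5): the move to (0,4) reaches an L cell, so W

(7,0): L, (4,4): W, (0,5): W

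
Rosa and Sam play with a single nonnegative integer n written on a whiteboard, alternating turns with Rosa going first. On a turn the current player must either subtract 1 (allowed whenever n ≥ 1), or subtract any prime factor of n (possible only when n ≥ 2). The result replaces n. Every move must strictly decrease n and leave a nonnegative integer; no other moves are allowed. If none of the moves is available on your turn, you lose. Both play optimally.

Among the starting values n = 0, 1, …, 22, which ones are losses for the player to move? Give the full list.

0, 4, 8, 12, 16, 20

Use the standard recursion: the mover loses at a terminal position; elsewhere, the mover wins exactly when some move hands the opponent an L position.
n=0: no move → L
n=1: W (go to 0, an L position)
n=2: W (go to 0, an L position)
n=3: W (go to 0, an L position)
n=4: L (options 2(W), 3(W) are all W)
n=5: W (go to 0, an L position)
n=6: W (go to 4, an L position)
n=7: W (go to 0, an L position)
n=8: L (options 6(W), 7(W) are all W)
n=9: W (go to 8, an L position)
n=10: W (go to 8, an L position)
n=11: W (go to 0, an L position)
n=12: L (options 9(W), 10(W), 11(W) are all W)
n=13: W (go to 0, an L position)
n=14: W (go to 12, an L position)
n=15: W (go to 12, an L position)
n=16: L (options 14(W), 15(W) are all W)
n=17: W (go to 0, an L position)
n=18: W (go to 16, an L position)
n=19: W (go to 0, an L position)
n=20: L (options 15(W), 18(W), 19(W) are all W)
n=21: W (go to 20, an L position)
n=22: W (go to 20, an L position)
The losing starting values of n are exactly the entries labelled L in this table (6 of them).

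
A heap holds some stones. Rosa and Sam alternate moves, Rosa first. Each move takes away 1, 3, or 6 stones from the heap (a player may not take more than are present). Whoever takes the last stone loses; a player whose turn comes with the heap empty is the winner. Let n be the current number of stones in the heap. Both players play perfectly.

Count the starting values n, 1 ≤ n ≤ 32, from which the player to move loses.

12

Classify positions by backward induction: terminal positions (no move available) are W. From any other position, the mover wins iff some move reaches an L.
n=0: no move; the opponent has just taken the last stone and therefore loses → W
n=1: L (sole option 0(W) is W)
n=2: W (go to 1, an L position)
n=3: L (options 2(W), 0(W) are all W)
n=4: W (go to 3, an L position)
n=5: L (options 4(W), 2(W) are all W)
n=6: W (go to 5, an L position)
n=7: W (go to 1, an L position)
n=8: W (go to 5, an L position)
n=9: W (go to 3, an L position)
n=10: L (options 9(W), 7(W), 4(W) are all W)
n=11: W (go to 10, an L position)
n=12: L (options 11(W), 9(W), 6(W) are all W)
n=13: W (go to 12, an L position)
n=14: L (options 13(W), 11(W), 8(W) are all W)
n=15: W (go to 14, an L position)
n=16: W (go to 10, an L position)
n=17: W (go to 14, an L position)
n=18: W (go to 12, an L position)
n=19: L (options 18(W), 16(W), 13(W) are all W)
n=20: W (go to 19, an L position)
n=21: L (options 20(W), 18(W), 15(W) are all W)
n=22: W (go to 21, an L position)
n=23: L (options 22(W), 20(W), 17(W) are all W)
n=24: W (go to 23, an L position)
n=25: W (go to 19, an L position)
n=26: W (go to 23, an L position)
n=27: W (go to 21, an L position)
n=28: L (options 27(W), 25(W), 22(W) are all W)
n=29: W (go to 28, an L position)
n=30: L (options 29(W), 27(W), 24(W) are all W)
n=31: W (go to 30, an L position)
n=32: L (options 31(W), 29(W), 26(W) are all W)
L entries with 1 ≤ n ≤ 32 (the range starts at n=1): n = 1, 3, 5, 10, 12, 14, 19, 21, 23, 28, 30, 32; that makes 12.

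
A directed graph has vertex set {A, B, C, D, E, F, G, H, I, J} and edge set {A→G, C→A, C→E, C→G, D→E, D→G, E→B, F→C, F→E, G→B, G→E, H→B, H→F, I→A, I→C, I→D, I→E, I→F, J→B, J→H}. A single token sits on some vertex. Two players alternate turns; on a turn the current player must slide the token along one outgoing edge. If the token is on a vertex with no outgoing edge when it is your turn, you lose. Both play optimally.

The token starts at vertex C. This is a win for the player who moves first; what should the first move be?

Positions with no move are L. A position that does have a move is losing for the player to move precisely when every available move leads to a winning position for the opponent. Fill in the labels:
Every edge goes from a vertex to one that appears earlier in the order B, E, G, D, A, C, F, H, J, I, so processing vertices in that order labels each vertex after all of its successors.
B: no outgoing edge → L
E: can move to B, which is L ⇒ W
G: can move to B, which is L ⇒ W
D: moves to G(W), E(W); every one is W ⇒ L
A: the only move is to G(W), a W ⇒ L
C: can move to A, which is L ⇒ W
F: moves to C(W), E(W); every one is W ⇒ L
H: can move to F, which is L ⇒ W
J: can move to B, which is L ⇒ W
I: can move to F, which is L ⇒ W
From C, the L positions reachable in one move are: A.

Move to A.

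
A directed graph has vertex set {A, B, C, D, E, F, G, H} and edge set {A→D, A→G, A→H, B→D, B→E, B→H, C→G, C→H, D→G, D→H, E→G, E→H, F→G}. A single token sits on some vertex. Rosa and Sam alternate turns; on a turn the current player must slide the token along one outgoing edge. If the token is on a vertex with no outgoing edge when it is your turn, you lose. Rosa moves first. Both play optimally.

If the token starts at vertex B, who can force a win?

Rosa wins.

Positions with no move are L. A position that does have a move is losing for the player to move precisely when every available move leads to a winning position for the opponent. Fill in the labels:
Every edge goes from a vertex to one that appears earlier in the order G, H, E, D, A, B, F, C, so processing vertices in that order labels each vertex after all of its successors.
G: no outgoing edge → L
H: no outgoing edge → L
E: reaches L-position H → W
D: reaches L-position H → W
A: reaches L-position H → W
B: reaches L-position H → W
F: reaches L-position G → W
C: reaches L-position H → W
From B Rosa can move to H, reaching an L position.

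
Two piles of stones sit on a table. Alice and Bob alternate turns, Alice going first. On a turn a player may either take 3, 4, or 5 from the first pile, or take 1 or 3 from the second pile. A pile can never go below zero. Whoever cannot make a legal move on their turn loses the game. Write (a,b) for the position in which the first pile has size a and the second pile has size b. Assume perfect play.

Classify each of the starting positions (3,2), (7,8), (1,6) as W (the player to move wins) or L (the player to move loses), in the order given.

(3,2): W, (7,8): W, (1,6): L

Classify positions by backward induction: terminal positions (no move available) are L. From any other position, the mover wins iff some move reaches an L.
No move ever increases a pile, so every position that can arise here has a ≤ 7 and b ≤ 8; it is enough to label the cells with 0 ≤ a ≤ 7 and 0 ≤ b ≤ 8.
Every move lowers a or b (never raises either), so fill the grid row by row in increasing a, and left to right within a row: each cell's successors are then already labelled.
      b=0  b=1  b=2  b=3  b=4  b=5  b=6  b=7  b=8
a=0:    L    W    L    W    L    W    L    W    L
a=1:    L    W    L    W    L    W    L    W    L
a=2:    L    W    L    W    L    W    L    W    L
a=3:    W    L    W    L    W    L    W    L    W
a=4:    W    L    W    L    W    L    W    L    W
a=5:    W    L    W    L    W    L    W    L    W
a=6:    W    W    W    W    W    W    W    W    W
a=7:    W    W    W    W    W    W    W    W    W
Cells with no legal move (terminal, hence L): (0,0), (1,0), (2,0).
The remaining L cells, each justified by listing all of its moves:
(0,2): →(0,1)(W) only, which is W, so L
(0,4): →(0,3)(W), (0,1)(W) — all W, so L
(0,6): →(0,5)(W), (0,3)(W) — all W, so L
(0,8): →(0,7)(W), (0,5)(W) — all W, so L
(1,2): →(1,1)(W) only, which is W, so L
(1,4): →(1,3)(W), (1,1)(W) — all W, so L
(1,6): →(1,5)(W), (1,3)(W) — all W, so L
(1,8): →(1,7)(W), (1,5)(W) — all W, so L
(2,2): →(2,1)(W) only, which is W, so L
(2,4): →(2,3)(W), (2,1)(W) — all W, so L
(2,6): →(2,5)(W), (2,3)(W) — all W, so L
(2,8): →(2,7)(W), (2,5)(W) — all W, so L
(3,1): →(0,1)(W), (3,0)(W) — all W, so L
(3,3): →(0,3)(W), (3,2)(W), (3,0)(W) — all W, so L
(3,5): →(0,5)(W), (3,4)(W), (3,2)(W) — all W, so L
(3,7): →(0,7)(W), (3,6)(W), (3,4)(W) — all W, so L
(4,1): →(1,1)(W), (0,1)(W), (4,0)(W) — all W, so L
(4,3): →(1,3)(W), (0,3)(W), (4,2)(W), (4,0)(W) — all W, so L
(4,5): →(1,5)(W), (0,5)(W), (4,4)(W), (4,2)(W) — all W, so L
(4,7): →(1,7)(W), (0,7)(W), (4,6)(W), (4,4)(W) — all W, so L
(5,1): →(2,1)(W), (1,1)(W), (0,1)(W), (5,0)(W) — all W, so L
(5,3): →(2,3)(W), (1,3)(W), (0,3)(W), (5,2)(W), (5,0)(W) — all W, so L
(5,5): →(2,5)(W), (1,5)(W), (0,5)(W), (5,4)(W), (5,2)(W) — all W, so L
(5,7): →(2,7)(W), (1,7)(W), (0,7)(W), (5,6)(W), (5,4)(W) — all W, so L
Every other cell has at least one move into one of the L cells above, so it is W.
(3,2): the move to (0,2) reaches an L cell, so W
(7,8): the move to (2,8) reaches an L cell, so W
(1,6): one of the L cells justified above, so L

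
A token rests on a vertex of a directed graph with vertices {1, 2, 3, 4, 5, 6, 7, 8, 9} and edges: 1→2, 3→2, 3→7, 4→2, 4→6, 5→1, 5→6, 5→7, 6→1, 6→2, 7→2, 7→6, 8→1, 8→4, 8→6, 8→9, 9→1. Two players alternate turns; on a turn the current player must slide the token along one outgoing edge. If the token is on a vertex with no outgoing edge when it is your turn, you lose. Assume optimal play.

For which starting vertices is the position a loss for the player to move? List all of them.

Use the standard recursion: the mover loses at a terminal position; elsewhere, the mover wins exactly when some move hands the opponent an L position.
Every edge goes from a vertex to one that appears earlier in the order 2, 1, 6, 9, 4, 8, 7, 3, 5, so processing vertices in that order labels each vertex after all of its successors.
2: no outgoing edge → L
1: can move to 2, which is L ⇒ W
6: can move to 2, which is L ⇒ W
9: the only move is to 1(W), a W ⇒ L
4: can move to 2, which is L ⇒ W
8: can move to 9, which is L ⇒ W
7: can move to 2, which is L ⇒ W
3: can move to 2, which is L ⇒ W
5: moves to 7(W), 6(W), 1(W); every one is W ⇒ L
The losing starting vertices are exactly the entries labelled L in this table (3 of them).

2, 5, 9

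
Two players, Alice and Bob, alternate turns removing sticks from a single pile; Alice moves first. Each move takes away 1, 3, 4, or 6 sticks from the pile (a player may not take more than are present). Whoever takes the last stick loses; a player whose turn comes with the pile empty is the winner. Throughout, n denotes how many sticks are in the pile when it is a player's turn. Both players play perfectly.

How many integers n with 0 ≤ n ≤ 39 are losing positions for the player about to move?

12

Positions with no move are W. A position that does have a move is losing for the player to move precisely when every available move leads to a winning position for the opponent. Fill in the labels:
n=0: no move; the opponent has just taken the last stick and therefore loses → W
n=1: the only move is to 0(W), a W ⇒ L
n=2: can move to 1, which is L ⇒ W
n=3: moves to 2(W), 0(W); every one is W ⇒ L
n=4: can move to 3, which is L ⇒ W
n=5: can move to 1, which is L ⇒ W
n=6: can move to 3, which is L ⇒ W
n=7: can move to 3, which is L ⇒ W
n=8: moves to 7(W), 5(W), 4(W), 2(W); every one is W ⇒ L
n=9: can move to 8, which is L ⇒ W
n=10: moves to 9(W), 7(W), 6(W), 4(W); every one is W ⇒ L
n=11: can move to 10, which is L ⇒ W
n=12: can move to 8, which is L ⇒ W
n=13: can move to 10, which is L ⇒ W
n=14: can move to 10, which is L ⇒ W
n=15: moves to 14(W), 12(W), 11(W), 9(W); every one is W ⇒ L
n=16: can move to 15, which is L ⇒ W
n=17: moves to 16(W), 14(W), 13(W), 11(W); every one is W ⇒ L
n=18: can move to 17, which is L ⇒ W
n=19: can move to 15, which is L ⇒ W
n=20: can move to 17, which is L ⇒ W
n=21: can move to 17, which is L ⇒ W
n=22: moves to 21(W), 19(W), 18(W), 16(W); every one is W ⇒ L
n=23: can move to 22, which is L ⇒ W
n=24: moves to 23(W), 21(W), 20(W), 18(W); every one is W ⇒ L
n=25: can move to 24, which is L ⇒ W
n=26: can move to 22, which is L ⇒ W
n=27: can move to 24, which is L ⇒ W
n=28: can move to 24, which is L ⇒ W
n=29: moves to 28(W), 26(W), 25(W), 23(W); every one is W ⇒ L
n=30: can move to 29, which is L ⇒ W
n=31: moves to 30(W), 28(W), 27(W), 25(W); every one is W ⇒ L
n=32: can move to 31, which is L ⇒ W
n=33: can move to 29, which is L ⇒ W
n=34: can move to 31, which is L ⇒ W
n=35: can move to 31, which is L ⇒ W
n=36: moves to 35(W), 33(W), 32(W), 30(W); every one is W ⇒ L
n=37: can move to 36, which is L ⇒ W
n=38: moves to 37(W), 35(W), 34(W), 32(W); every one is W ⇒ L
n=39: can move to 38, which is L ⇒ W
L entries with 0 ≤ n ≤ 39: n = 1, 3, 8, 10, 15, 17, 22, 24, 29, 31, 36, 38; that makes 12.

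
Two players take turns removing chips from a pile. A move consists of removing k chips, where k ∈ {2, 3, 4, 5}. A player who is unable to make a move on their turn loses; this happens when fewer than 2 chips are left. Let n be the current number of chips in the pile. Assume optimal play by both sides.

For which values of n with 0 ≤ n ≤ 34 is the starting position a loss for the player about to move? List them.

0, 1, 7, 8, 14, 15, 21, 22, 28, 29

Build the W/L table. Terminal = L. A non-terminal position is W if it has a move to some L; otherwise it is L.
n=0: no move → L
n=1: no move → L
n=2: can move to 0, which is L ⇒ W
n=3: can move to 1, which is L ⇒ W
n=4: can move to 1, which is L ⇒ W
n=5: can move to 1, which is L ⇒ W
n=6: can move to 1, which is L ⇒ W
n=7: moves to 5(W), 4(W), 3(W), 2(W); every one is W ⇒ L
n=8: moves to 6(W), 5(W), 4(W), 3(W); every one is W ⇒ L
n=9: can move to 7, which is L ⇒ W
n=10: can move to 8, which is L ⇒ W
n=11: can move to 8, which is L ⇒ W
n=12: can move to 8, which is L ⇒ W
n=13: can move to 8, which is L ⇒ W
n=14: moves to 12(W), 11(W), 10(W), 9(W); every one is W ⇒ L
n=15: moves to 13(W), 12(W), 11(W), 10(W); every one is W ⇒ L
n=16: can move to 14, which is L ⇒ W
n=17: can move to 15, which is L ⇒ W
n=18: can move to 15, which is L ⇒ W
n=19: can move to 15, which is L ⇒ W
n=20: can move to 15, which is L ⇒ W
n=21: moves to 19(W), 18(W), 17(W), 16(W); every one is W ⇒ L
n=22: moves to 20(W), 19(W), 18(W), 17(W); every one is W ⇒ L
n=23: can move to 21, which is L ⇒ W
n=24: can move to 22, which is L ⇒ W
n=25: can move to 22, which is L ⇒ W
n=26: can move to 22, which is L ⇒ W
n=27: can move to 22, which is L ⇒ W
n=28: moves to 26(W), 25(W), 24(W), 23(W); every one is W ⇒ L
n=29: moves to 27(W), 26(W), 25(W), 24(W); every one is W ⇒ L
n=30: can move to 28, which is L ⇒ W
n=31: can move to 29, which is L ⇒ W
n=32: can move to 29, which is L ⇒ W
n=33: can move to 29, which is L ⇒ W
n=34: can move to 29, which is L ⇒ W
Reading off the rows marked L gives the requested list; there are 10 such values of n.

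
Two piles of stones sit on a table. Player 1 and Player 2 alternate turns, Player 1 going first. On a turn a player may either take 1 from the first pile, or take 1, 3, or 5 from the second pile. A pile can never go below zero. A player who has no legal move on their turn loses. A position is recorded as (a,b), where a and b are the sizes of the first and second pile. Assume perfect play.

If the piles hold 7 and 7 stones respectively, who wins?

Player 2 wins.

Build the W/L table. Terminal = L. A non-terminal position is W if it has a move to some L; otherwise it is L.
No move ever increases a pile, so every position that can arise here has a ≤ 7 and b ≤ 7; it is enough to label the cells with 0 ≤ a ≤ 7 and 0 ≤ b ≤ 7.
Every move lowers a or b (never raises either), so fill the grid row by row in increasing a, and left to right within a row: each cell's successors are then already labelled.
      b=0  b=1  b=2  b=3  b=4  b=5  b=6  b=7
a=0:    L    W    L    W    L    W    L    W
a=1:    W    L    W    L    W    L    W    L
a=2:    L    W    L    W    L    W    L    W
a=3:    W    L    W    L    W    L    W    L
a=4:    L    W    L    W    L    W    L    W
a=5:    W    L    W    L    W    L    W    L
a=6:    L    W    L    W    L    W    L    W
a=7:    W    L    W    L    W    L    W    L
Cells with no legal move (terminal, hence L): (0,0).
The remaining L cells, each justified by listing all of its moves:
(0,2): →(0,1)(W) only, which is W, so L
(0,4): →(0,3)(W), (0,1)(W) — all W, so L
(0,6): →(0,5)(W), (0,3)(W), (0,1)(W) — all W, so L
(1,1): →(0,1)(W), (1,0)(W) — all W, so L
(1,3): →(0,3)(W), (1,2)(W), (1,0)(W) — all W, so L
(1,5): →(0,5)(W), (1,4)(W), (1,2)(W), (1,0)(W) — all W, so L
(1,7): →(0,7)(W), (1,6)(W), (1,4)(W), (1,2)(W) — all W, so L
(2,0): →(1,0)(W) only, which is W, so L
(2,2): →(1,2)(W), (2,1)(W) — all W, so L
(2,4): →(1,4)(W), (2,3)(W), (2,1)(W) — all W, so L
(2,6): →(1,6)(W), (2,5)(W), (2,3)(W), (2,1)(W) — all W, so L
(3,1): →(2,1)(W), (3,0)(W) — all W, so L
(3,3): →(2,3)(W), (3,2)(W), (3,0)(W) — all W, so L
(3,5): →(2,5)(W), (3,4)(W), (3,2)(W), (3,0)(W) — all W, so L
(3,7): →(2,7)(W), (3,6)(W), (3,4)(W), (3,2)(W) — all W, so L
(4,0): →(3,0)(W) only, which is W, so L
(4,2): →(3,2)(W), (4,1)(W) — all W, so L
(4,4): →(3,4)(W), (4,3)(W), (4,1)(W) — all W, so L
(4,6): →(3,6)(W), (4,5)(W), (4,3)(W), (4,1)(W) — all W, so L
(5,1): →(4,1)(W), (5,0)(W) — all W, so L
(5,3): →(4,3)(W), (5,2)(W), (5,0)(W) — all W, so L
(5,5): →(4,5)(W), (5,4)(W), (5,2)(W), (5,0)(W) — all W, so L
(5,7): →(4,7)(W), (5,6)(W), (5,4)(W), (5,2)(W) — all W, so L
(6,0): →(5,0)(W) only, which is W, so L
(6,2): →(5,2)(W), (6,1)(W) — all W, so L
(6,4): →(5,4)(W), (6,3)(W), (6,1)(W) — all W, so L
(6,6): →(5,6)(W), (6,5)(W), (6,3)(W), (6,1)(W) — all W, so L
(7,1): →(6,1)(W), (7,0)(W) — all W, so L
(7,3): →(6,3)(W), (7,2)(W), (7,0)(W) — all W, so L
(7,5): →(6,5)(W), (7,4)(W), (7,2)(W), (7,0)(W) — all W, so L
(7,7): →(6,7)(W), (7,6)(W), (7,4)(W), (7,2)(W) — all W, so L
Every other cell has at least one move into one of the L cells above, so it is W.
The starting position (7,7) is L: whatever Player 1 does, the opponent receives a W position.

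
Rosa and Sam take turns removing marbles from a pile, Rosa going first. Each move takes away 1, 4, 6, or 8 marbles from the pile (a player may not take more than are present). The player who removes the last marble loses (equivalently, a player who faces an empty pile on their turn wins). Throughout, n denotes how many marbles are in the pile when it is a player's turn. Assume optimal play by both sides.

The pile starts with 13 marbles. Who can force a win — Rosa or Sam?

Positions with no move are W. A position that does have a move is losing for the player to move precisely when every available move leads to a winning position for the opponent. Fill in the labels:
n=0: no move; the opponent has just taken the last marble and therefore loses → W
n=1: only reaches 0(W), which is W → L
n=2: reaches L-position 1 → W
n=3: only reaches 2(W), which is W → L
n=4: reaches L-position 3 → W
n=5: reaches L-position 1 → W
n=6: only reaches 5(W), 2(W), 0(W), all W → L
n=7: reaches L-position 6 → W
n=8: only reaches 7(W), 4(W), 2(W), 0(W), all W → L
n=9: reaches L-position 8 → W
n=10: reaches L-position 6 → W
n=11: reaches L-position 3 → W
n=12: reaches L-position 8 → W
n=13: only reaches 12(W), 9(W), 7(W), 5(W), all W → L
The starting position 13 is L: whatever Rosa does, the opponent receives a W position.

Sam wins.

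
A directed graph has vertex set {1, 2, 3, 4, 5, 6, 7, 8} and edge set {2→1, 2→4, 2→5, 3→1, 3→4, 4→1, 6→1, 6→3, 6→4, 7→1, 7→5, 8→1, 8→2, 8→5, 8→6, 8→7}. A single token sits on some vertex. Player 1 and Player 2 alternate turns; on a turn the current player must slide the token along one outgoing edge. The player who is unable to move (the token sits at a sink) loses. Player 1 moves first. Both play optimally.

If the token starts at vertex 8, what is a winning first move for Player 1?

Use the standard recursion: the mover loses at a terminal position; elsewhere, the mover wins exactly when some move hands the opponent an L position.
Every edge goes from a vertex to one that appears earlier in the order 5, 1, 7, 4, 2, 3, 6, 8, so processing vertices in that order labels each vertex after all of its successors.
5: no outgoing edge → L
1: no outgoing edge → L
7: →1(L), so W
4: →1(L), so W
2: →1(L), so W
3: →1(L), so W
6: →1(L), so W
8: →1(L), so W
From 8, the L positions reachable in one move are: 1, 5. Any move reaching one of these is winning.

Move to 1.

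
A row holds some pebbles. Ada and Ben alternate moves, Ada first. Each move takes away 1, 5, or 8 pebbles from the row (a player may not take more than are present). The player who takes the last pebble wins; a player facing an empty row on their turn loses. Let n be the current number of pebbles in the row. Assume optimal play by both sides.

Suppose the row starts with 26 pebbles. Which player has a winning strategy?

Ben wins.

Classify positions by backward induction: terminal positions (no move available) are L. From any other position, the mover wins iff some move reaches an L.
n=0: no move → L
n=1: W (go to 0, an L position)
n=2: L (sole option 1(W) is W)
n=3: W (go to 2, an L position)
n=4: L (sole option 3(W) is W)
n=5: W (go to 4, an L position)
n=6: L (options 5(W), 1(W) are all W)
n=7: W (go to 6, an L position)
n=8: W (go to 0, an L position)
n=9: W (go to 4, an L position)
n=10: W (go to 2, an L position)
n=11: W (go to 6, an L position)
n=12: W (go to 4, an L position)
n=13: L (options 12(W), 8(W), 5(W) are all W)
n=14: W (go to 13, an L position)
n=15: L (options 14(W), 10(W), 7(W) are all W)
n=16: W (go to 15, an L position)
n=17: L (options 16(W), 12(W), 9(W) are all W)
n=18: W (go to 17, an L position)
n=19: L (options 18(W), 14(W), 11(W) are all W)
n=20: W (go to 19, an L position)
n=21: W (go to 13, an L position)
n=22: W (go to 17, an L position)
n=23: W (go to 15, an L position)
n=24: W (go to 19, an L position)
n=25: W (go to 17, an L position)
n=26: L (options 25(W), 21(W), 18(W) are all W)
The starting position 26 is L: whatever Ada does, the opponent receives a W position.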